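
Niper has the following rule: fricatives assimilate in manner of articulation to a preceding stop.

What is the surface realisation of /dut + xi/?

/x/ is a voiceless velar fricative. The preceding trigger /t/ is a stop, so /x/ must become a stop as well.
The voiceless velar stop is [k], so /x/ → [k].

[dutki]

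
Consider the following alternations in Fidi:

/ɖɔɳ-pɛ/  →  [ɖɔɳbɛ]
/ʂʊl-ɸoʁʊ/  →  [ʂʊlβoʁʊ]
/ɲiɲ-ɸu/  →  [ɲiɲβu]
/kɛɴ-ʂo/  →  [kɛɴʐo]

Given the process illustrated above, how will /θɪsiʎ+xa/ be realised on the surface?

The data show progressive voicing assimilation: /p/ → [b] after /ɳ/; /ɸ/ → [β] after /l/; /ɸ/ → [β] after /ɲ/; /ʂ/ → [ʐ] after /ɴ/. In each pair only voicing changes, matching the preceding consonant, while place and manner stay constant.
The rule targets /x/ (voiceless velar fricative), which sits after the trigger /ʎ/ (voiced).
Changing only its voicing to voiced gives [ɣ] — the voiced velar fricative.

[θɪsiʎɣa]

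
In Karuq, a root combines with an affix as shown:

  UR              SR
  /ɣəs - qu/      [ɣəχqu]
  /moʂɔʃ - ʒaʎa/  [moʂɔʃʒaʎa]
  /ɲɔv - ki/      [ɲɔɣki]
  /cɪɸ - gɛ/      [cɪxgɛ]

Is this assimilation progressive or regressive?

regressive

Underlying /s/ is realised as [χ] next to /q/; /q/ itself does not change.
The change alveolar → uvular matches the place of the following /q/, identifying this as place assimilation.
Checking the remaining alternations: /v/ → [ɣ] before /k/ (labiodental → velar, matching velar); /ɸ/ → [x] before /g/ (bilabial → velar, matching velar) — only place changes, and always toward the following segment.
No alternation appears in [moʂɔʃʒaʎa]: there the adjacent consonants already agree in place (/ʃ/ and /ʒ/ are both postalveolar), so this form is consistent with the same rule.
The trigger is the following segment, so the direction is regressive (anticipatory).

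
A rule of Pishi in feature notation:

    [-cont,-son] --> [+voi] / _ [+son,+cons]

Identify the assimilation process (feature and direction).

regressive voicing assimilation

The target ([-cont,-son], stops) acquires [+voi] next to a sonorant consonant ([+son,+cons]) — it takes on the voicing of its neighbour, so the feature that spreads is voicing.
Since the environment is written after the underscore, the trigger follows the target; the direction is regressive.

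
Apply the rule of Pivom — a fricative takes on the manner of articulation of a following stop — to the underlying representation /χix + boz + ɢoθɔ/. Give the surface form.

[χikbodɢoθɔ]

The rule targets /x/ (voiceless velar fricative), which sits before the trigger /b/ (stop).
Changing only its manner to stop gives [k] — the voiceless velar stop.
The same rule applies at the second boundary: /z/ → [d] next to /ɢ/.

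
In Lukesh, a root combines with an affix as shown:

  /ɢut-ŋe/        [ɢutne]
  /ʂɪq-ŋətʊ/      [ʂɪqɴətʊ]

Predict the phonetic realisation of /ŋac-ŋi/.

[ŋacɲi]

The data show progressive place assimilation: /ŋ/ → [n] after /t/; /ŋ/ → [ɴ] after /q/. In each pair only place changes, matching the preceding consonant, while manner and voice stay constant.
/ŋ/ is a voiced velar nasal. The preceding trigger /c/ is palatal, so /ŋ/ must become palatal as well.
A voiced palatal nasal is [ɲ], so the surface segment is [ɲ].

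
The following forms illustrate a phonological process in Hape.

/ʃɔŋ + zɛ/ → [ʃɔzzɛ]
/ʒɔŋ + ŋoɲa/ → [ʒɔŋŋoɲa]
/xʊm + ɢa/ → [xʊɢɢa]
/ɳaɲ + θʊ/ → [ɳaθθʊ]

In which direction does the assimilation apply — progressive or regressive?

regressive

Underlying /ŋ/ is realised as [z] next to /z/; /z/ itself does not change.
The output [z] is identical to the trigger /z/ — every feature (place, manner, voicing) has been copied — so this is total assimilation.
The other forms behave the same way: /m/ → [ɢ] before /ɢ/; /ɲ/ → [θ] before /θ/ — in each case the output is a copy of the following consonant.
In [ʒɔŋŋoɲa] the two consonants at the boundary are already identical (/ŋ/ + /ŋ/), so the rule applies vacuously and nothing changes.
Since the segment that changes precedes the conditioning segment, the assimilation is regressive.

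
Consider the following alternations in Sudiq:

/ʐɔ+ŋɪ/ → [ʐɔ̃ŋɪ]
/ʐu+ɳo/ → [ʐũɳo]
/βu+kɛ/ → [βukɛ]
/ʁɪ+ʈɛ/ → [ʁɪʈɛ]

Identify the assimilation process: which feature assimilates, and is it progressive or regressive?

regressive nasality assimilation (vowel nasalisation)

The vowel /ɔ/ surfaces as nasalised [ɔ̃] next to the following nasal /ŋ/ — it has acquired the [+nasal] feature of its neighbour.
Likewise in the remaining data: /u/ → [ũ] before /ɳ/ — each time a vowel is nasalised next to a following nasal.
No change occurs in [βukɛ], [ʁɪʈɛ] because the vowel at the boundary is adjacent to an oral consonant, not a nasal (/u/ next to /k/; /ɪ/ next to /ʈ/).
Because the conditioning nasal is to the right of the vowel that changes, the process is regressive (anticipatory).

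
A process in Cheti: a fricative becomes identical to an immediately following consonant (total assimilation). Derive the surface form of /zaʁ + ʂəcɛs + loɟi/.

[zaʂʂəcɛlloɟi]

/ʁ/ is the segment targeted by the rule; it sits immediately before /ʂ/, so it assimilates completely and surfaces as [ʂ].
The same rule applies at the second boundary: /s/ → [l] next to /l/.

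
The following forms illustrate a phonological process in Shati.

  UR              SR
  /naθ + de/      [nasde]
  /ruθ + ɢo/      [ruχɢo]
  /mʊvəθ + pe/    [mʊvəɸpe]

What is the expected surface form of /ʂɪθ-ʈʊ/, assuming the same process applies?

[ʂɪʂʈʊ]

The data show regressive place assimilation: /θ/ → [s] before /d/; /θ/ → [χ] before /ɢ/; /θ/ → [ɸ] before /p/. In each pair only place changes, matching the following consonant, while manner and voice stay constant.
The rule targets /θ/ (voiceless dental fricative), which sits before the trigger /ʈ/ (retroflex).
The voiceless retroflex fricative is [ʂ], so /θ/ → [ʂ].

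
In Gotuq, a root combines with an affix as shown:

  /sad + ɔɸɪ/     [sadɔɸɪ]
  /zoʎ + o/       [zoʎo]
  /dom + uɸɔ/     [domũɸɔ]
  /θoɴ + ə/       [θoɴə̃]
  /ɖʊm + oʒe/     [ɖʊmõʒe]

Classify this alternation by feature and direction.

The vowel /u/ surfaces as nasalised [ũ] next to the preceding nasal /m/ — it has acquired the [+nasal] feature of its neighbour.
The other forms show the same pattern: /ə/ → [ə̃] after /ɴ/; /o/ → [õ] after /m/ — each time a vowel is nasalised next to a preceding nasal.
No change occurs in [sadɔɸɪ], [zoʎo] because the vowel at the boundary is adjacent to an oral consonant, not a nasal (/ɔ/ next to /d/; /o/ next to /ʎ/).
Because the conditioning nasal is to the left of the vowel that changes, the process is progressive (perseverative).

progressive nasality assimilation (vowel nasalisation)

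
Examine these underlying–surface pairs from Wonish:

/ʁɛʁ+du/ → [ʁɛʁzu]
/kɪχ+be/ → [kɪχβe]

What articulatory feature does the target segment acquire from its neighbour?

Underlying /d/ is realised as [z] next to /ʁ/; /ʁ/ itself does not change.
The change stop → fricative matches the manner of the preceding /ʁ/, identifying this as manner assimilation.
The other alternating form patterns the same way: /b/ → [β] after /χ/ (stop → fricative, matching a fricative) — only manner changes, and always toward the preceding segment.

manner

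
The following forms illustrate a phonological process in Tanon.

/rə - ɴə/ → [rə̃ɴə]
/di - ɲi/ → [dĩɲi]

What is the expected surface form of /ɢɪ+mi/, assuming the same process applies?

The data show regressive nasality assimilation (vowel nasalisation): /ə/ → [ə̃] before /ɴ/; /i/ → [ĩ] before /ɲ/ — a vowel is nasalised by an immediately following nasal consonant.
The vowel /ɪ/ is adjacent to the following nasal /m/, so it acquires [+nasal] and surfaces as [ɪ̃].

[ɢɪ̃mi]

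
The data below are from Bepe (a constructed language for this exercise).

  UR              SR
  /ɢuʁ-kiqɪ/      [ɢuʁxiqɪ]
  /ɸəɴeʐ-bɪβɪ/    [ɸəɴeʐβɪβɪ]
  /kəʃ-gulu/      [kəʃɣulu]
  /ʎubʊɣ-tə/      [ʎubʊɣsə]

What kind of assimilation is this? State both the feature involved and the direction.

Underlying /k/ is realised as [x] next to /ʁ/; /ʁ/ itself does not change.
/k/ is a stop while /ʁ/ is a fricative; the output [x] is a fricative, matching the trigger — so the feature that spreads is manner.
Place and voice are unchanged, so the assimilation is partial, not total.
The same holds elsewhere in the data: /b/ → [β] after /ʐ/ (stop → fricative, matching a fricative); /g/ → [ɣ] after /ʃ/ (stop → fricative, matching a fricative); /t/ → [s] after /ɣ/ (stop → fricative, matching a fricative) — only manner changes, and always toward the preceding segment.
Since the segment that changes follows the conditioning segment, the assimilation is progressive.

progressive manner assimilation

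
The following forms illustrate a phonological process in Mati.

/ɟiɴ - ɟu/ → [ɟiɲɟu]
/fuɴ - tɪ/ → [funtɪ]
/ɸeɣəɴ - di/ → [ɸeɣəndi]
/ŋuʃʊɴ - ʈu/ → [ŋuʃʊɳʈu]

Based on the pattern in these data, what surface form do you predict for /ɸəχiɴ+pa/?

[ɸəχimpa]

The data show regressive place assimilation: /ɴ/ → [ɲ] before /ɟ/; /ɴ/ → [n] before /t/; /ɴ/ → [n] before /d/; /ɴ/ → [ɳ] before /ʈ/. In each pair only place changes, matching the following consonant, while manner and voice stay constant.
/ɴ/ is a voiced uvular nasal. The following trigger /p/ is bilabial, so /ɴ/ must become bilabial as well.
A voiced bilabial nasal is [m], so the surface segment is [m].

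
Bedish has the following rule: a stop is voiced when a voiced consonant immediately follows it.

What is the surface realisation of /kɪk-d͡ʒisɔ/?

The rule targets /k/ (voiceless velar stop), which sits before the trigger /d͡ʒ/ (voiced).
A voiced velar stop is [g], so the surface segment is [g].

[kɪgd͡ʒisɔ]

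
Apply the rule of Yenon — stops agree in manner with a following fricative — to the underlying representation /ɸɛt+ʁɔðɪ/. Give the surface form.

The rule targets /t/ (voiceless alveolar stop), which sits before the trigger /ʁ/ (fricative).
The voiceless alveolar fricative is [s], so /t/ → [s].

[ɸɛsʁɔðɪ]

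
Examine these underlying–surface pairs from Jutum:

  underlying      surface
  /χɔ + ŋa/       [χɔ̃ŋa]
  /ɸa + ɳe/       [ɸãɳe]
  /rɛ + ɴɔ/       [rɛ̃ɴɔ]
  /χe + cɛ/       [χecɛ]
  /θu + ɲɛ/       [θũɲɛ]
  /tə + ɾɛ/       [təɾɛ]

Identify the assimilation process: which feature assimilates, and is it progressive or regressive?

regressive nasality assimilation (vowel nasalisation)

The vowel /ɔ/ surfaces as nasalised [ɔ̃] next to the following nasal /ŋ/ — it has acquired the [+nasal] feature of its neighbour.
The other forms show the same pattern: /a/ → [ã] before /ɳ/; /ɛ/ → [ɛ̃] before /ɴ/; /u/ → [ũ] before /ɲ/ — each time a vowel is nasalised next to a following nasal.
No change occurs in [χecɛ], [təɾɛ] because the vowel at the boundary is adjacent to an oral consonant, not a nasal (/e/ next to /c/; /ə/ next to /ɾ/).
Because the conditioning nasal is to the right of the vowel that changes, the process is regressive (anticipatory).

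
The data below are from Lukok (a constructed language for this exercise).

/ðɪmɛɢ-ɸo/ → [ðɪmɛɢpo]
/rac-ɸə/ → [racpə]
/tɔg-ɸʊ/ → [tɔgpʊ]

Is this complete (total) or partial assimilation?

partial assimilation

Underlying /ɸ/ is realised as [p] next to /ɢ/; /ɢ/ itself does not change.
The change fricative → stop matches the manner of the preceding /ɢ/, identifying this as manner assimilation.
Place and voice are unchanged, so the assimilation is partial, not total.
The other alternating forms pattern the same way: /ɸ/ → [p] after /c/ (fricative → stop, matching a stop); /ɸ/ → [p] after /g/ (fricative → stop, matching a stop) — only manner changes, and always toward the preceding segment.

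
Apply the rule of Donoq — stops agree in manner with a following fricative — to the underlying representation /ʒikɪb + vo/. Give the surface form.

[ʒikɪβvo]

/b/ is a voiced bilabial stop. The following trigger /v/ is a fricative, so /b/ must become a fricative as well.
The voiced bilabial fricative is [β], so /b/ → [β].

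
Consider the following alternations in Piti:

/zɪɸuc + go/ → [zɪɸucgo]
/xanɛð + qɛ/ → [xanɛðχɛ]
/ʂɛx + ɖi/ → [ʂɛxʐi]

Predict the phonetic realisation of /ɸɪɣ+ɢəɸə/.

[ɸɪɣʁəɸə]

The data show progressive manner assimilation: /q/ → [χ] after /ð/; /ɖ/ → [ʐ] after /x/. In each pair only manner changes, matching the preceding consonant, while place and voice stay constant.
Nothing changes in [zɪɸucgo]: there the adjacent consonants already agree in manner (/g/ and /c/ are both stops), so this form is consistent with the same rule.
/ɢ/ is a voiced uvular stop. The preceding trigger /ɣ/ is a fricative, so /ɢ/ must become a fricative as well.
A voiced uvular fricative is [ʁ], so the surface segment is [ʁ].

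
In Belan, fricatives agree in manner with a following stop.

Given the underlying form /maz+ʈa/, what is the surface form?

/z/ is a voiced alveolar fricative. The following trigger /ʈ/ is a stop, so /z/ must become a stop as well.
Changing only its manner to stop gives [d] — the voiced alveolar stop.

[madʈa]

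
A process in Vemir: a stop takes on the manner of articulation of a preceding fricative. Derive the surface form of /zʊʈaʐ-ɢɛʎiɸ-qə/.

[zʊʈaʐʁɛʎiɸχə]

The rule targets /ɢ/ (voiced uvular stop), which sits after the trigger /ʐ/ (fricative).
The voiced uvular fricative is [ʁ], so /ɢ/ → [ʁ].
At the second juncture, /q/ likewise becomes [χ] adjacent to /ɸ/.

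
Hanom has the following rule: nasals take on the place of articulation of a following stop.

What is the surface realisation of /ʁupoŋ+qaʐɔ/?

/ŋ/ is a voiced velar nasal. The following trigger /q/ is uvular, so /ŋ/ must become uvular as well.
Changing only its place to uvular gives [ɴ] — the voiced uvular nasal.

[ʁupoɴqaʐɔ]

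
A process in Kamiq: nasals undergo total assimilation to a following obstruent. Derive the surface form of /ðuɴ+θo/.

/ɴ/ is the segment targeted by the rule; it sits immediately before /θ/, so it assimilates completely and surfaces as [θ].

[ðuθθo]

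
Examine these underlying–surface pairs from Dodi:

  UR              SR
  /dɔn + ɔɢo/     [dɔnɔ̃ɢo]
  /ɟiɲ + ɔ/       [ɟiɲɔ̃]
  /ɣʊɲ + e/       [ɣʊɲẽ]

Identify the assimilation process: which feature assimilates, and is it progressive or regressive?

The vowel /ɔ/ surfaces as nasalised [ɔ̃] next to the preceding nasal /n/ — it has acquired the [+nasal] feature of its neighbour.
Likewise in the remaining data: /ɔ/ → [ɔ̃] after /ɲ/; /e/ → [ẽ] after /ɲ/ — each time a vowel is nasalised next to a preceding nasal.
Because the conditioning nasal is to the left of the vowel that changes, the process is progressive (perseverative).

progressive nasality assimilation (vowel nasalisation)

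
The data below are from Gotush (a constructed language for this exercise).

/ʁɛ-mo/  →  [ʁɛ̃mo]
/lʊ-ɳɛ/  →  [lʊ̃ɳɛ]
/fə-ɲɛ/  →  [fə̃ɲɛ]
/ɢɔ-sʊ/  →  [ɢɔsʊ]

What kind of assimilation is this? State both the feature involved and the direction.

regressive nasality assimilation (vowel nasalisation)

The vowel /ɛ/ surfaces as nasalised [ɛ̃] next to the following nasal /m/ — it has acquired the [+nasal] feature of its neighbour.
Likewise in the remaining data: /ʊ/ → [ʊ̃] before /ɳ/; /ə/ → [ə̃] before /ɲ/ — each time a vowel is nasalised next to a following nasal.
No change occurs in [ɢɔsʊ] because the vowel at the boundary is adjacent to an oral consonant, not a nasal (/ɔ/ next to /s/).
Because the conditioning nasal is to the right of the vowel that changes, the process is regressive (anticipatory).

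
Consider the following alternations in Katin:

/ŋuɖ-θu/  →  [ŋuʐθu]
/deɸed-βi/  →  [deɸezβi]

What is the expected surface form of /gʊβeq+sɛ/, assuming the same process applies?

The data show regressive manner assimilation: /ɖ/ → [ʐ] before /θ/; /d/ → [z] before /β/. In each pair only manner changes, matching the following consonant, while place and voice stay constant.
The rule targets /q/ (voiceless uvular stop), which sits before the trigger /s/ (fricative).
A voiceless uvular fricative is [χ], so the surface segment is [χ].

[gʊβeχsɛ]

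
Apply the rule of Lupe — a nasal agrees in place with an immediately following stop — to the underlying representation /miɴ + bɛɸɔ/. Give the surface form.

[mimbɛɸɔ]

The rule targets /ɴ/ (voiced uvular nasal), which sits before the trigger /b/ (bilabial).
A voiced bilabial nasal is [m], so the surface segment is [m].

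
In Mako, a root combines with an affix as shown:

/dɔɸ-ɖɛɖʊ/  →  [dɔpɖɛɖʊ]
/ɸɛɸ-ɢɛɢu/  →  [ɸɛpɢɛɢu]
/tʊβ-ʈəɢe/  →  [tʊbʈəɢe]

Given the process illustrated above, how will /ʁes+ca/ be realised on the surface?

The data show regressive manner assimilation: /ɸ/ → [p] before /ɖ/; /ɸ/ → [p] before /ɢ/; /β/ → [b] before /ʈ/. In each pair only manner changes, matching the following consonant, while place and voice stay constant.
/s/ is a voiceless alveolar fricative. The following trigger /c/ is a stop, so /s/ must become a stop as well.
The voiceless alveolar stop is [t], so /s/ → [t].

[ʁetca]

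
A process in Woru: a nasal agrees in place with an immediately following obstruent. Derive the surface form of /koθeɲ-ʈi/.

[koθeɳʈi]

/ɲ/ is a voiced palatal nasal. The following trigger /ʈ/ is retroflex, so /ɲ/ must become retroflex as well.
A voiced retroflex nasal is [ɳ], so the surface segment is [ɳ].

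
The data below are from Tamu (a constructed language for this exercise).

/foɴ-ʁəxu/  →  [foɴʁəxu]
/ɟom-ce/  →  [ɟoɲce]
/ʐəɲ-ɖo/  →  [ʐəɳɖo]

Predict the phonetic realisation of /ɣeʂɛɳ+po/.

The data show regressive place assimilation: /m/ → [ɲ] before /c/; /ɲ/ → [ɳ] before /ɖ/. In each pair only place changes, matching the following consonant, while manner and voice stay constant.
Nothing changes in [foɴʁəxu]: there the adjacent consonants already agree in place (/ɴ/ and /ʁ/ are both uvular), so this form is consistent with the same rule.
/ɳ/ is a voiced retroflex nasal. The following trigger /p/ is bilabial, so /ɳ/ must become bilabial as well.
The voiced bilabial nasal is [m], so /ɳ/ → [m].

[ɣeʂɛmpo]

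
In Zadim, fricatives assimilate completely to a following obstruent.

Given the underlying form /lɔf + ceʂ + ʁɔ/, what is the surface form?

[lɔcceʁʁɔ]

/f/ is the segment targeted by the rule; it sits immediately before /c/, so it assimilates completely and surfaces as [c].
At the second juncture, /ʂ/ likewise becomes [ʁ] adjacent to /ʁ/.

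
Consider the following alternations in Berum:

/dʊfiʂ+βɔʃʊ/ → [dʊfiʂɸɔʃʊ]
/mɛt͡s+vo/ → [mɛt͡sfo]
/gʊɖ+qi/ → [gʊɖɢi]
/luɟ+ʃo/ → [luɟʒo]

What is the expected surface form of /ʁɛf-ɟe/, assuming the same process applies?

The data show progressive voicing assimilation: /β/ → [ɸ] after /ʂ/; /v/ → [f] after /t͡s/; /q/ → [ɢ] after /ɖ/; /ʃ/ → [ʒ] after /ɟ/. In each pair only voicing changes, matching the preceding consonant, while place and manner stay constant.
/ɟ/ is a voiced palatal stop. The preceding trigger /f/ is voiceless, so /ɟ/ must become voiceless as well.
A voiceless palatal stop is [c], so the surface segment is [c].

[ʁɛfce]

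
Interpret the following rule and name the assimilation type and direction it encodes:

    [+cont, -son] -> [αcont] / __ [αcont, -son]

regressive manner assimilation

The rule copies [cont] (continuancy) from the environment onto the target fricatives; since [±cont] encodes the stop/fricative manner contrast, the assimilating dimension is manner.
The conditioning segment sits to the right of the focus bar, meaning the trigger follows the segment that changes — regressive assimilation.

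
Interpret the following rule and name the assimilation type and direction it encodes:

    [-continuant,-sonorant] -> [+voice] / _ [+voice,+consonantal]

regressive voicing assimilation

The target ([-continuant,-sonorant], stops) acquires [+voice] next to a voiced consonant ([+voice,+consonantal]) — it takes on the voicing of its neighbour, so the feature that spreads is voicing.
Since the environment is written after the underscore, the trigger follows the target; the direction is regressive.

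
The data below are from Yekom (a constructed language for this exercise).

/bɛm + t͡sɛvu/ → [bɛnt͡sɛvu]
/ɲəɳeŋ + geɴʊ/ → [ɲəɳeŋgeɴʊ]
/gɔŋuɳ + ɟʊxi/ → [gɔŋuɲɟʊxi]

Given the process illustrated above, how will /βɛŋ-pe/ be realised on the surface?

[βɛmpe]

The data show regressive place assimilation: /m/ → [n] before /t͡s/; /ɳ/ → [ɲ] before /ɟ/. In each pair only place changes, matching the following consonant, while manner and voice stay constant.
No alternation appears in [ɲəɳeŋgeɴʊ]: there the adjacent consonants already agree in place (/ŋ/ and /g/ are both velar), so this form is consistent with the same rule.
The rule targets /ŋ/ (voiced velar nasal), which sits before the trigger /p/ (bilabial).
The voiced bilabial nasal is [m], so /ŋ/ → [m].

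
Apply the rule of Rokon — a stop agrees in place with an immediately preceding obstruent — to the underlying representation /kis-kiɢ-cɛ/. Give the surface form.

[kistiɢqɛ]

/k/ is a voiceless velar stop. The preceding trigger /s/ is alveolar, so /k/ must become alveolar as well.
The voiceless alveolar stop is [t], so /k/ → [t].
The same rule applies at the second boundary: /c/ → [q] next to /ɢ/.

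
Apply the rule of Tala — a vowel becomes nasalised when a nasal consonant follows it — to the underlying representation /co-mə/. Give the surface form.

[cõmə]

The vowel /o/ is adjacent to the following nasal /m/, so it acquires [+nasal] and surfaces as [õ].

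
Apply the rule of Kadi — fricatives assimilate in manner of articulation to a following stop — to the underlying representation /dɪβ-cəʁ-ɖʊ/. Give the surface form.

[dɪbcəɢɖʊ]

/β/ is a voiced bilabial fricative. The following trigger /c/ is a stop, so /β/ must become a stop as well.
Changing only its manner to stop gives [b] — the voiced bilabial stop.
At the second juncture, /ʁ/ likewise becomes [ɢ] adjacent to /ɖ/.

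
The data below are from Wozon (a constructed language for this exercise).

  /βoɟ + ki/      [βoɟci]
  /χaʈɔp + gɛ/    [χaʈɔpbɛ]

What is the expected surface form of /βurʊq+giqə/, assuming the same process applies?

[βurʊqɢiqə]

The data show progressive place assimilation: /k/ → [c] after /ɟ/; /g/ → [b] after /p/. In each pair only place changes, matching the preceding consonant, while manner and voice stay constant.
The rule targets /g/ (voiced velar stop), which sits after the trigger /q/ (uvular).
A voiced uvular stop is [ɢ], so the surface segment is [ɢ].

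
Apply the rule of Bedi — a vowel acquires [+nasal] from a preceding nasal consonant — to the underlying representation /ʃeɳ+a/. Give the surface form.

[ʃeɳã]

The vowel /a/ is adjacent to the preceding nasal /ɳ/, so it acquires [+nasal] and surfaces as [ã].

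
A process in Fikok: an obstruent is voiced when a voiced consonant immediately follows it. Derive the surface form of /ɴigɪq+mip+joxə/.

/q/ is a voiceless uvular stop. The following trigger /m/ is voiced, so /q/ must become voiced as well.
The voiced uvular stop is [ɢ], so /q/ → [ɢ].
At the second juncture, /p/ likewise becomes [b] adjacent to /j/.

[ɴigɪɢmibjoxə]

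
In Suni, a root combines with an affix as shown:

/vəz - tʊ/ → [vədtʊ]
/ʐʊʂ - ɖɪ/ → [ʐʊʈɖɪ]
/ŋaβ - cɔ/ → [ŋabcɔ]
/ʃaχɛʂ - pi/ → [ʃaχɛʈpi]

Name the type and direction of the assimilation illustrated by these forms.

regressive manner assimilation

Comparing underlying and surface forms, /z/ → [d] is the alternation; the neighbouring /t/ is constant.
/z/ is a fricative while /t/ is a stop; the output [d] is a stop, matching the trigger — so the feature that spreads is manner.
Place and voice are unchanged, so the assimilation is partial, not total.
The other alternating forms pattern the same way: /ʂ/ → [ʈ] before /ɖ/ (fricative → stop, matching a stop); /β/ → [b] before /c/ (fricative → stop, matching a stop); /ʂ/ → [ʈ] before /p/ (fricative → stop, matching a stop) — only manner changes, and always toward the following segment.
The trigger is the following segment, so the direction is regressive (anticipatory).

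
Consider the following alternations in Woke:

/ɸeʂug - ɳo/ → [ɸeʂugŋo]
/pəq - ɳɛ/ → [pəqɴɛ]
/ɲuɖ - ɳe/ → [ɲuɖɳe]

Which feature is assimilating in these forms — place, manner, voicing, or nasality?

Underlying /ɳ/ is realised as [ŋ] next to /g/; /g/ itself does not change.
/ɳ/ is retroflex while /g/ is velar; the output [ŋ] is velar, matching the trigger — so the feature that spreads is place.
The same holds elsewhere in the data: /ɳ/ → [ɴ] after /q/ (retroflex → uvular, matching uvular) — only place changes, and always toward the preceding segment.
No alternation appears in [ɲuɖɳe]: there the adjacent consonants already agree in place (/ɳ/ and /ɖ/ are both retroflex), so this form is consistent with the same rule.

place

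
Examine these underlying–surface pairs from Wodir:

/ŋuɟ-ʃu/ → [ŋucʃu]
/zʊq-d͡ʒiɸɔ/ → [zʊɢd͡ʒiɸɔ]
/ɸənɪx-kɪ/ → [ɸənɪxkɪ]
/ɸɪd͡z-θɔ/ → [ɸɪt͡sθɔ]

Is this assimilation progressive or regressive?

Comparing underlying and surface forms, /ɟ/ → [c] is the alternation; the neighbouring /ʃ/ is constant.
The change voiced → voiceless matches the voicing of the following /ʃ/, identifying this as voicing assimilation.
The other alternating forms pattern the same way: /q/ → [ɢ] before /d͡ʒ/ (voiceless → voiced, matching voiced); /d͡z/ → [t͡s] before /θ/ (voiced → voiceless, matching voiceless) — only voicing changes, and always toward the following segment.
No alternation appears in [ɸənɪxkɪ]: there the adjacent consonants already agree in voicing (/x/ and /k/ are both voiceless), so this form is consistent with the same rule.
Since the segment that changes precedes the conditioning segment, the assimilation is regressive.

regressive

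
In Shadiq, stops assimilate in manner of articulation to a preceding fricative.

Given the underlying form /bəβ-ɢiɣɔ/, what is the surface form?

The rule targets /ɢ/ (voiced uvular stop), which sits after the trigger /β/ (fricative).
The voiced uvular fricative is [ʁ], so /ɢ/ → [ʁ].

[bəβʁiɣɔ]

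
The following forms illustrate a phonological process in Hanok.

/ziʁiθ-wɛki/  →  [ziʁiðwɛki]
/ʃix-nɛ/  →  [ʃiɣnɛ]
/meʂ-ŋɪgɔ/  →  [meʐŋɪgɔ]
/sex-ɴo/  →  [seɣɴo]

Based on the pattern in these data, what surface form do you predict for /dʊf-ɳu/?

[dʊvɳu]

The data show regressive voicing assimilation: /θ/ → [ð] before /w/; /x/ → [ɣ] before /n/; /ʂ/ → [ʐ] before /ŋ/; /x/ → [ɣ] before /ɴ/. In each pair only voicing changes, matching the following consonant, while place and manner stay constant.
The rule targets /f/ (voiceless labiodental fricative), which sits before the trigger /ɳ/ (voiced).
A voiced labiodental fricative is [v], so the surface segment is [v].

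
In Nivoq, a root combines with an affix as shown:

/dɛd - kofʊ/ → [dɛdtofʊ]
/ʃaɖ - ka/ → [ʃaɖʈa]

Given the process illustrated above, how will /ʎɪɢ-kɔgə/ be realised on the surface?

[ʎɪɢqɔgə]

The data show progressive place assimilation: /k/ → [t] after /d/; /k/ → [ʈ] after /ɖ/. In each pair only place changes, matching the preceding consonant, while manner and voice stay constant.
The rule targets /k/ (voiceless velar stop), which sits after the trigger /ɢ/ (uvular).
Changing only its place to uvular gives [q] — the voiceless uvular stop.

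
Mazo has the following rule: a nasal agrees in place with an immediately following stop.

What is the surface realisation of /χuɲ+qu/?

The rule targets /ɲ/ (voiced palatal nasal), which sits before the trigger /q/ (uvular).
A voiced uvular nasal is [ɴ], so the surface segment is [ɴ].

[χuɴqu]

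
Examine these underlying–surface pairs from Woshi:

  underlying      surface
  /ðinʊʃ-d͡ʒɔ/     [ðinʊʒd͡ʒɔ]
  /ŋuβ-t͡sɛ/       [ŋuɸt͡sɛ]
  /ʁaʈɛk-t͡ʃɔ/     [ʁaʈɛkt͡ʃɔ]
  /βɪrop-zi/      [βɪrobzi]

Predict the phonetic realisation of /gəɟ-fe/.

The data show regressive voicing assimilation: /ʃ/ → [ʒ] before /d͡ʒ/; /β/ → [ɸ] before /t͡s/; /p/ → [b] before /z/. In each pair only voicing changes, matching the following consonant, while place and manner stay constant.
Nothing changes in [ʁaʈɛkt͡ʃɔ]: there the adjacent consonants already agree in voicing (/k/ and /t͡ʃ/ are both voiceless), so this form is consistent with the same rule.
/ɟ/ is a voiced palatal stop. The following trigger /f/ is voiceless, so /ɟ/ must become voiceless as well.
Changing only its voicing to voiceless gives [c] — the voiceless palatal stop.

[gəcfe]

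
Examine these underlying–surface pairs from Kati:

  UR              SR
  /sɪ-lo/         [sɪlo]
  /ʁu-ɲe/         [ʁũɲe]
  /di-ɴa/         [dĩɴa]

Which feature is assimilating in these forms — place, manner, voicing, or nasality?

The vowel /u/ surfaces as nasalised [ũ] next to the following nasal /ɲ/ — it has acquired the [+nasal] feature of its neighbour.
Likewise in the remaining data: /i/ → [ĩ] before /ɴ/ — each time a vowel is nasalised next to a following nasal.
No change occurs in [sɪlo] because the vowel at the boundary is adjacent to an oral consonant, not a nasal (/ɪ/ next to /l/).

nasality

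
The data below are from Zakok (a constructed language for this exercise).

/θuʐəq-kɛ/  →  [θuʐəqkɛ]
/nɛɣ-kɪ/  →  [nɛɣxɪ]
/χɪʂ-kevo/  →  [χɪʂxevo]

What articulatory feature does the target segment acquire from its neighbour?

manner

Underlying /k/ is realised as [x] next to /ɣ/; /ɣ/ itself does not change.
The change stop → fricative matches the manner of the preceding /ɣ/, identifying this as manner assimilation.
Checking the remaining alternation: /k/ → [x] after /ʂ/ (stop → fricative, matching a fricative) — only manner changes, and always toward the preceding segment.
Nothing changes in [θuʐəqkɛ]: there the adjacent consonants already agree in manner (/k/ and /q/ are both stops), so this form is consistent with the same rule.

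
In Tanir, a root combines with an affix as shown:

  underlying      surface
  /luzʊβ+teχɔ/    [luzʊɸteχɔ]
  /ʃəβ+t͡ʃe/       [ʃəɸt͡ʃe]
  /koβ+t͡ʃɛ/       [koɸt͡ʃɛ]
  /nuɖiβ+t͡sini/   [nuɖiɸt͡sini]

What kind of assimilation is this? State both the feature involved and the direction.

Underlying /β/ is realised as [ɸ] next to /t/; /t/ itself does not change.
/β/ is voiced while /t/ is voiceless; the output [ɸ] is voiceless, matching the trigger — so the feature that spreads is voicing.
Place and manner are unchanged, so the assimilation is partial, not total.
The same holds elsewhere in the data: /β/ → [ɸ] before /t͡ʃ/ (voiced → voiceless, matching voiceless); /β/ → [ɸ] before /t͡s/ (voiced → voiceless, matching voiceless) — only voicing changes, and always toward the following segment.
Since the segment that changes precedes the conditioning segment, the assimilation is regressive.

regressive voicing assimilation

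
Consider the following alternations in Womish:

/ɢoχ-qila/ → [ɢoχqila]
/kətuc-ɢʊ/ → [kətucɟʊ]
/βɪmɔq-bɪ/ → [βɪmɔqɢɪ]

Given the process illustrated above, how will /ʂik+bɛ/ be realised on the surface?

The data show progressive place assimilation: /ɢ/ → [ɟ] after /c/; /b/ → [ɢ] after /q/. In each pair only place changes, matching the preceding consonant, while manner and voice stay constant.
Nothing changes in [ɢoχqila]: there the adjacent consonants already agree in place (/q/ and /χ/ are both uvular), so this form is consistent with the same rule.
/b/ is a voiced bilabial stop. The preceding trigger /k/ is velar, so /b/ must become velar as well.
A voiced velar stop is [g], so the surface segment is [g].

[ʂikgɛ]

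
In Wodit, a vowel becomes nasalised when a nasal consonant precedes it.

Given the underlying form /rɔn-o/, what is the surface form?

The vowel /o/ is adjacent to the preceding nasal /n/, so it acquires [+nasal] and surfaces as [õ].

[rɔnõ]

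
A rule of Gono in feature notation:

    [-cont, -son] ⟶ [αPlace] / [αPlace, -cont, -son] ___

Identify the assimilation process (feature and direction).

The shared variable α links the value of the place features (abbreviated [Place]) on the target to the same value on the neighbouring segment, so place is the feature that assimilates.
Since the environment is written before the underscore, the trigger precedes the target; the direction is progressive.

progressive place assimilation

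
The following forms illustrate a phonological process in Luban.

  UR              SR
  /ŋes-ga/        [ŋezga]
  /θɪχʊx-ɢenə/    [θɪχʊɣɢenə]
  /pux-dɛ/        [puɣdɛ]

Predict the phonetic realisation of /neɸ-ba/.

The data show regressive voicing assimilation: /s/ → [z] before /g/; /x/ → [ɣ] before /ɢ/; /x/ → [ɣ] before /d/. In each pair only voicing changes, matching the following consonant, while place and manner stay constant.
The rule targets /ɸ/ (voiceless bilabial fricative), which sits before the trigger /b/ (voiced).
The voiced bilabial fricative is [β], so /ɸ/ → [β].

[neβba]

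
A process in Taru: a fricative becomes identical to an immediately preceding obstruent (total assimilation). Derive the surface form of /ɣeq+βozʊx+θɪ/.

[ɣeqqozʊxxɪ]

/β/ is the segment targeted by the rule; it sits immediately after /q/, so it assimilates completely and surfaces as [q].
At the second juncture, /θ/ likewise becomes [x] adjacent to /x/.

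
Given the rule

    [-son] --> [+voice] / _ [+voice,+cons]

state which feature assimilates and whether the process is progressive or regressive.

regressive voicing assimilation

The structural change is [+voice], and the conditioning segment [+voice,+cons] (a voiced consonant) is itself voiced, so the target comes to share the voicing of its neighbour — voicing assimilation.
The conditioning segment sits to the right of the focus bar, meaning the trigger follows the segment that changes — regressive assimilation.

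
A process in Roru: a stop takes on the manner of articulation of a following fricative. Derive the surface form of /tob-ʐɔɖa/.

[toβʐɔɖa]

/b/ is a voiced bilabial stop. The following trigger /ʐ/ is a fricative, so /b/ must become a fricative as well.
The voiced bilabial fricative is [β], so /b/ → [β].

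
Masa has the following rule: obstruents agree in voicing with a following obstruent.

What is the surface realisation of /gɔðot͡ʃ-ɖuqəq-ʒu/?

[gɔðod͡ʒɖuqəɢʒu]

The rule targets /t͡ʃ/ (voiceless postalveolar affricate), which sits before the trigger /ɖ/ (voiced).
The voiced postalveolar affricate is [d͡ʒ], so /t͡ʃ/ → [d͡ʒ].
At the second juncture, /q/ likewise becomes [ɢ] adjacent to /ʒ/.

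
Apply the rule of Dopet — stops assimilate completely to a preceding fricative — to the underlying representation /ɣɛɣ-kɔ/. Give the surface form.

[ɣɛɣɣɔ]

/k/ is the segment targeted by the rule; it sits immediately after /ɣ/, so it assimilates completely and surfaces as [ɣ].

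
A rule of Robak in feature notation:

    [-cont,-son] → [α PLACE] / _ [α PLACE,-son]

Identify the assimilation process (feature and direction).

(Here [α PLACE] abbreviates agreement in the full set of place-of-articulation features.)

The shared variable α links the value of the place features (abbreviated [PLACE]) on the target to the same value on the neighbouring segment, so place is the feature that assimilates.
Since the environment is written after the underscore, the trigger follows the target; the direction is regressive.

regressive place assimilation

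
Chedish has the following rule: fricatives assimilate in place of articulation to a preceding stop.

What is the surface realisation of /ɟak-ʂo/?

/ʂ/ is a voiceless retroflex fricative. The preceding trigger /k/ is velar, so /ʂ/ must become velar as well.
The voiceless velar fricative is [x], so /ʂ/ → [x].

[ɟakxo]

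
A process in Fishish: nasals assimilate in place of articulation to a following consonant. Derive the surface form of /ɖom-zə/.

/m/ is a voiced bilabial nasal. The following trigger /z/ is alveolar, so /m/ must become alveolar as well.
The voiced alveolar nasal is [n], so /m/ → [n].

[ɖonzə]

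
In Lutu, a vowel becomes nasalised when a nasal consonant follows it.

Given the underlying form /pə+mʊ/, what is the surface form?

[pə̃mʊ]

The vowel /ə/ is adjacent to the following nasal /m/, so it acquires [+nasal] and surfaces as [ə̃].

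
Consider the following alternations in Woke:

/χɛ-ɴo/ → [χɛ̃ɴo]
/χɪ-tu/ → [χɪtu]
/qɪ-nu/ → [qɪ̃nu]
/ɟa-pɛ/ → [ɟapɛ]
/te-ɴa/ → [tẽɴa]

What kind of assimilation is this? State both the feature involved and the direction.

The vowel /ɛ/ surfaces as nasalised [ɛ̃] next to the following nasal /ɴ/ — it has acquired the [+nasal] feature of its neighbour.
Likewise in the remaining data: /ɪ/ → [ɪ̃] before /n/; /e/ → [ẽ] before /ɴ/ — each time a vowel is nasalised next to a following nasal.
No change occurs in [χɪtu], [ɟapɛ] because the vowel at the boundary is adjacent to an oral consonant, not a nasal (/ɪ/ next to /t/; /a/ next to /p/).
Because the conditioning nasal is to the right of the vowel that changes, the process is regressive (anticipatory).

regressive nasality assimilation (vowel nasalisation)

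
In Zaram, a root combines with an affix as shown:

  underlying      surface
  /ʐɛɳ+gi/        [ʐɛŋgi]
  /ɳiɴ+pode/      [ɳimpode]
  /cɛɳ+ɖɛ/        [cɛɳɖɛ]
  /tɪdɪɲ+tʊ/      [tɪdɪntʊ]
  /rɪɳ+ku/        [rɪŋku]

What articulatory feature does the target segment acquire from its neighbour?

Underlying /ɳ/ is realised as [ŋ] next to /g/; /g/ itself does not change.
The change retroflex → velar matches the place of the following /g/, identifying this as place assimilation.
The same holds elsewhere in the data: /ɴ/ → [m] before /p/ (uvular → bilabial, matching bilabial); /ɲ/ → [n] before /t/ (palatal → alveolar, matching alveolar); /ɳ/ → [ŋ] before /k/ (retroflex → velar, matching velar) — only place changes, and always toward the following segment.
Nothing changes in [cɛɳɖɛ]: there the adjacent consonants already agree in place (/ɳ/ and /ɖ/ are both retroflex), so this form is consistent with the same rule.

place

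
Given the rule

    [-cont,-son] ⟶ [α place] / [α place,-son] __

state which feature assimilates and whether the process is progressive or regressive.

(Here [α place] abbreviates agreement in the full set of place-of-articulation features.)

The rule copies the place features (abbreviated [place]) from the environment onto the target, so the assimilating feature is place.
The conditioning segment sits to the left of the focus bar, meaning the trigger precedes the segment that changes — progressive assimilation.

progressive place assimilation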